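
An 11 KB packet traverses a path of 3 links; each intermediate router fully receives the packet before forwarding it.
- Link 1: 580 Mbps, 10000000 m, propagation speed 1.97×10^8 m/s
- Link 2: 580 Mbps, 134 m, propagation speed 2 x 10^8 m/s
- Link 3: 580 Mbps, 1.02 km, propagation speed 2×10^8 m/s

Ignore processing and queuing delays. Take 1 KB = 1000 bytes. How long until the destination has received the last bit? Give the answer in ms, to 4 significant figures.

51.22 ms

L = 88000 bits.
Transmission delay per hop = L/R = 88000/580000000 = 0.151724 ms; 3 hops → 0.455172 ms.
Propagation delays (d/s per hop): 50.7614, 0.00067, 0.0051 ms; sum = 50.7672 ms.
End-to-end = 51.22 ms.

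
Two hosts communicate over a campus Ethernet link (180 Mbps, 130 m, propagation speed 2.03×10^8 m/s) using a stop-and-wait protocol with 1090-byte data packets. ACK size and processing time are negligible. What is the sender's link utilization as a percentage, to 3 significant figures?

97.4 %

t_tx = L/R = 8720/180000000 = 4.84444e-05 s.
t_prop = 130/2.03e+08 = 6.40394e-07 s; RTT = 1.28079e-06 s.
Cycle = t_tx + RTT = 4.97252e-05 s.
Utilization = t_tx / cycle = 4.84444e-05/4.97252e-05 = 97.4 %.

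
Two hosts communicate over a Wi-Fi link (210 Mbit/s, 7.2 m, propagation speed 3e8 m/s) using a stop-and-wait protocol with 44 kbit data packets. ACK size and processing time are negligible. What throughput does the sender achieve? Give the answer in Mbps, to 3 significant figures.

t_tx = L/R = 44000/210000000 = 0.000209524 s.
t_prop = 7.2/300000000 = 2.4e-08 s; RTT = 4.8e-08 s.
Cycle = t_tx + RTT = 0.000209572 s.
Throughput = L / cycle = 44000 / 0.000209572 = 210 Mbps.

210 Mbps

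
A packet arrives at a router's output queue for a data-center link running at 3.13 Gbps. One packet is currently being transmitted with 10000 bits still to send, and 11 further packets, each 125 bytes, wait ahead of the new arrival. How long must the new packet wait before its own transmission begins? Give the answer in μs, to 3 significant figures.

6.71 μs

Each queued packet: L/R = 1000/3130000000 = 0.319489 μs.
11 queued → 3.51438 μs.
Plus remaining 10000 bits of current packet: 3.19489 μs.
Queuing delay = 6.71 μs.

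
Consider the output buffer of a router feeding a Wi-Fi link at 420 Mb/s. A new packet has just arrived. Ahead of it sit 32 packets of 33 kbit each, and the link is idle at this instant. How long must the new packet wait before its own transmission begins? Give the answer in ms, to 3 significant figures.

Each queued packet: L/R = 33000/420000000 = 0.0785714 ms.
32 queued → 2.51429 ms.
Queuing delay = 2.51 ms.

2.51 ms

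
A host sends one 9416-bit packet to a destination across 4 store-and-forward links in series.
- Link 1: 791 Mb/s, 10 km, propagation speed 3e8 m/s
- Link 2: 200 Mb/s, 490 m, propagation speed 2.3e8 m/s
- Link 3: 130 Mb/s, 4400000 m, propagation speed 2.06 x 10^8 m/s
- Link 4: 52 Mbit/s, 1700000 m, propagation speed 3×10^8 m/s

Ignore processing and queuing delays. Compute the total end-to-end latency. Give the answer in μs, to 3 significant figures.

27400 μs

Transmission delays (L/R per hop): 11.9039, 47.08, 72.4308, 181.077 μs; sum = 312.492 μs.
Propagation delays (d/s per hop): 33.3333, 2.13043, 21359.2, 5666.67 μs; sum = 27061.4 μs.
End-to-end = 27400 μs.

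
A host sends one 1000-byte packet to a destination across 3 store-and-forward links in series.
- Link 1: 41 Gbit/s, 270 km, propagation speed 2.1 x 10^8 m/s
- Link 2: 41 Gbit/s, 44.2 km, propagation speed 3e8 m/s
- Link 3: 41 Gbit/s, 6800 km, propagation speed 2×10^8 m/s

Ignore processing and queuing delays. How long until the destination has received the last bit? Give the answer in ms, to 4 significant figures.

L = 1000 × 8 = 8000 bits.
Transmission delay per hop = L/R = 8000/41000000000 = 0.000195122 ms; 3 hops → 0.000585366 ms.
Propagation delays (d/s per hop): 1.28571, 0.147333, 34 ms; sum = 35.433 ms.
End-to-end = 35.43 ms.

35.43 ms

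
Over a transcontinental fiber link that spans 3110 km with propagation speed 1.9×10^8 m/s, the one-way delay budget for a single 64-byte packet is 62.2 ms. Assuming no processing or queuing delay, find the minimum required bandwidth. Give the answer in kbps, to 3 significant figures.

11.2 kbps

L = 512 bits.
Propagation delay = 3110000 / 190000000 = 16.3684 ms.
Transmission budget = 62.2 − 16.3684 = 45.8316 ms.
R ≥ L / t_tx = 512 bits / 0.0458316 s = 11.2 kbps.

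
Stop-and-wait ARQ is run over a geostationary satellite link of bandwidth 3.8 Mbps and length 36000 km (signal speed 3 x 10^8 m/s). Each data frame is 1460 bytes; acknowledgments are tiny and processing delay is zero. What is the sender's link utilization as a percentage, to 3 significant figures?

1.26 %

t_tx = L/R = 11680/3800000 = 0.00307368 s.
t_prop = 36000000/300000000 = 0.12 s; RTT = 0.24 s.
Cycle = t_tx + RTT = 0.243074 s.
Utilization = t_tx / cycle = 0.00307368/0.243074 = 1.26 %.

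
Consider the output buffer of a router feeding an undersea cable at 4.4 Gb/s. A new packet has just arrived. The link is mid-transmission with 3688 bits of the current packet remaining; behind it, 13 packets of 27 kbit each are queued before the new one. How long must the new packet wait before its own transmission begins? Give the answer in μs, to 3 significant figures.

80.6 μs

Each queued packet: L/R = 27000/4400000000 = 6.13636 μs.
13 queued → 79.7727 μs.
Plus remaining 3688 bits of current packet: 0.838182 μs.
Queuing delay = 80.6 μs.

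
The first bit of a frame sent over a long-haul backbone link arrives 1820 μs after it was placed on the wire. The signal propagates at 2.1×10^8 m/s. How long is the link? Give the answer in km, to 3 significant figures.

382 km

d = s × t_prop = 210000000 × 0.00182 = 382 km.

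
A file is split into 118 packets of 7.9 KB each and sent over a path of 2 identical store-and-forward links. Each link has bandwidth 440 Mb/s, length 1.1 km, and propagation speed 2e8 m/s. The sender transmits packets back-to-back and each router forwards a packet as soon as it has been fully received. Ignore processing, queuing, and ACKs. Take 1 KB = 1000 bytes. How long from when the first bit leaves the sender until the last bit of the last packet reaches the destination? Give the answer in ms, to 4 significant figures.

Per-hop transmission t_tx = L/R = 63200/440000000 = 0.143636 ms.
Per-hop propagation t_prop = 1100/200000000 = 0.0055 ms.
Pipeline fill: first packet needs 2·t_tx to clear all hops; remaining 117 packets each add one t_tx.
Total = (2+118-1)·t_tx + 2·t_prop = 119·0.143636 + 2·0.0055 = 17.10 ms.

17.10 ms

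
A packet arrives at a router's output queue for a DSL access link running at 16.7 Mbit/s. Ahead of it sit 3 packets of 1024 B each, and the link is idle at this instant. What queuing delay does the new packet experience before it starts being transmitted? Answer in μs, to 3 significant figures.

1470 μs

Each queued packet: L/R = 8192/16700000 = 490.539 μs.
3 queued → 1471.62 μs.
Queuing delay = 1470 μs.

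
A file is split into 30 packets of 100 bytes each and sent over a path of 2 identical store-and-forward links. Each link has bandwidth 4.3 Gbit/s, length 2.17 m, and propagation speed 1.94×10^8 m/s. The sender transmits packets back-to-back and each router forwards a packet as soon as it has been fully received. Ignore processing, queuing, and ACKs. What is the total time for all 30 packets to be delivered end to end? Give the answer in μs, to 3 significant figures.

Per-hop transmission t_tx = L/R = 800/4300000000 = 0.186047 μs.
Per-hop propagation t_prop = 2.17/194000000 = 0.0111856 μs.
Pipeline fill: first packet needs 2·t_tx to clear all hops; remaining 29 packets each add one t_tx.
Total = (2+30-1)·t_tx + 2·t_prop = 31·0.186047 + 2·0.0111856 = 5.79 μs.

5.79 μs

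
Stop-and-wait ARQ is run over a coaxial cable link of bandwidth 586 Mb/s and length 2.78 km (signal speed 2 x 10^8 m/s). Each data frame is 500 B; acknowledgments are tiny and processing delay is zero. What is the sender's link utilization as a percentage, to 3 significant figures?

19.7 %

t_tx = L/R = 4000/586000000 = 6.82594e-06 s.
t_prop = 2780/200000000 = 1.39e-05 s; RTT = 2.78e-05 s.
Cycle = t_tx + RTT = 3.46259e-05 s.
Utilization = t_tx / cycle = 6.82594e-06/3.46259e-05 = 19.7 %.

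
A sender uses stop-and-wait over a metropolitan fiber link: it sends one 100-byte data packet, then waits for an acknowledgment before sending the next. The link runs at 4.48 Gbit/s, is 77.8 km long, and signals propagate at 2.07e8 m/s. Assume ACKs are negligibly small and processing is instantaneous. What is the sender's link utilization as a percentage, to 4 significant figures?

t_tx = L/R = 800/4480000000 = 1.78571e-07 s.
t_prop = 77800/2.07e+08 = 0.000375845 s; RTT = 0.000751691 s.
Cycle = t_tx + RTT = 0.000751869 s.
Utilization = t_tx / cycle = 1.78571e-07/0.000751869 = 0.02375 %.

0.02375 %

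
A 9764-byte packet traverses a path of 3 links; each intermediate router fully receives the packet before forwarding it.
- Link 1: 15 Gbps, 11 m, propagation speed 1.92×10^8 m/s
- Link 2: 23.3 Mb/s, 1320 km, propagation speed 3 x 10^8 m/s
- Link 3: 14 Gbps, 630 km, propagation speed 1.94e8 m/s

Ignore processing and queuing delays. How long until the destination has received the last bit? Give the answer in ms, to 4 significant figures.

11.01 ms

L = 9764 × 8 = 78112 bits.
Transmission delays (L/R per hop): 0.00520747, 3.35245, 0.00557943 ms; sum = 3.36323 ms.
Propagation delays (d/s per hop): 5.72917e-05, 4.4, 3.24742 ms; sum = 7.64748 ms.
End-to-end = 11.01 ms.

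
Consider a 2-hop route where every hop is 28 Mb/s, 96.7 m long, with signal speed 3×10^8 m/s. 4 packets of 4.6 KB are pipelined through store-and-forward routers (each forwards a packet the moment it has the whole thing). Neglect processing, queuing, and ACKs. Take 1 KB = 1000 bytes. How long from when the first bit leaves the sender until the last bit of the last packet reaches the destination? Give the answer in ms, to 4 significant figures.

Per-hop transmission t_tx = L/R = 36800/28000000 = 1.31429 ms.
Per-hop propagation t_prop = 96.7/300000000 = 0.000322333 ms.
Pipeline fill: first packet needs 2·t_tx to clear all hops; remaining 3 packets each add one t_tx.
Total = (2+4-1)·t_tx + 2·t_prop = 5·1.31429 + 2·0.000322333 = 6.572 ms.

6.572 ms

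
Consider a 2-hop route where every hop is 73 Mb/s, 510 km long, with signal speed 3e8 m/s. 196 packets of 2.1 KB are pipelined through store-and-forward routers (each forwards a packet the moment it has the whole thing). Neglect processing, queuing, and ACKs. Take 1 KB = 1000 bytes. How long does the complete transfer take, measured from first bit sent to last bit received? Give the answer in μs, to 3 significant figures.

48700 μs

Per-hop transmission t_tx = L/R = 16800/73000000 = 230.137 μs.
Per-hop propagation t_prop = 510000/300000000 = 1700 μs.
Pipeline fill: first packet needs 2·t_tx to clear all hops; remaining 195 packets each add one t_tx.
Total = (2+196-1)·t_tx + 2·t_prop = 197·230.137 + 2·1700 = 48700 μs.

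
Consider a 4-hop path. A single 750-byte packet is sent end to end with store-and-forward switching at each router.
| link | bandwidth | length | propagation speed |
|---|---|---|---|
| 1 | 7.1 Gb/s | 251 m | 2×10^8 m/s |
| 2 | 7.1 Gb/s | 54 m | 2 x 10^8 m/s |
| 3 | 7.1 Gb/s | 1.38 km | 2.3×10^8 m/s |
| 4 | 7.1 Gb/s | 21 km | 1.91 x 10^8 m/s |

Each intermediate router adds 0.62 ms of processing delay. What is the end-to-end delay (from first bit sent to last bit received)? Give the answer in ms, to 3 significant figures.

1.98 ms

L = 750 × 8 = 6000 bits.
Transmission delay per hop = L/R = 6000/7100000000 = 0.00084507 ms; 4 hops → 0.00338028 ms.
Propagation delays (d/s per hop): 0.001255, 0.00027, 0.006, 0.109948 ms; sum = 0.117473 ms.
Processing at 3 router(s): 3 × 0.62 ms = 1.86 ms.
End-to-end = 1.98 ms.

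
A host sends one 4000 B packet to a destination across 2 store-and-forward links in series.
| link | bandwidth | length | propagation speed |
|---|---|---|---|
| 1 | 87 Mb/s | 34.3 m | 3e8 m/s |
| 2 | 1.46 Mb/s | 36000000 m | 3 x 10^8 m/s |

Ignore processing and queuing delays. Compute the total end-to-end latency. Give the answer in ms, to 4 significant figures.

L = 4000 × 8 = 32000 bits.
Transmission delays (L/R per hop): 0.367816, 21.9178 ms; sum = 22.2856 ms.
Propagation delays (d/s per hop): 0.000114333, 120 ms; sum = 120 ms.
End-to-end = 142.3 ms.

142.3 ms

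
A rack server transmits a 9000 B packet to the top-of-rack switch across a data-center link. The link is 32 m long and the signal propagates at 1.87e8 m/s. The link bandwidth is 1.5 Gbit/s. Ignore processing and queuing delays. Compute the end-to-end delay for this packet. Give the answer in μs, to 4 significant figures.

48.17 μs

L = 9000 × 8 = 72000 bits.
Transmission delay = L/R = 72000 / 1500000000 = 48 μs.
Propagation delay = d/s = 32 m / 187000000 m/s = 0.171123 μs.
Total = 48.17 μs.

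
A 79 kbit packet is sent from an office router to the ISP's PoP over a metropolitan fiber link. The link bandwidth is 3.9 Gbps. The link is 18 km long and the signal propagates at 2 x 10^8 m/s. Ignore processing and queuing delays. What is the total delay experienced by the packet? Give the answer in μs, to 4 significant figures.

L = 79000 bits.
Transmission delay = L/R = 79000 / 3900000000 = 20.2564 μs.
Propagation delay = d/s = 18000 m / 200000000 m/s = 90 μs.
Total = 110.3 μs.

110.3 μs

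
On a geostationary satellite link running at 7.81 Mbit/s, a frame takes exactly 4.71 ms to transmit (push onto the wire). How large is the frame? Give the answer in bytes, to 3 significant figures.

4600 bytes

L = R × t_tx = 7810000 b/s × 0.00471 s = 36785.1 bits.
In bytes: 36785.1 / 8 = 4600 bytes.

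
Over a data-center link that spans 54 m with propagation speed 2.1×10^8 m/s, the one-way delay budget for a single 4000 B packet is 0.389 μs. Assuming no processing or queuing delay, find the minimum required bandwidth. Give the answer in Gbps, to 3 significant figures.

243 Gbps

L = 32000 bits.
Propagation delay = 54 / 210000000 = 0.257143 μs.
Transmission budget = 0.389 − 0.257143 = 0.131857 μs.
R ≥ L / t_tx = 32000 bits / 1.31857e-07 s = 243 Gbps.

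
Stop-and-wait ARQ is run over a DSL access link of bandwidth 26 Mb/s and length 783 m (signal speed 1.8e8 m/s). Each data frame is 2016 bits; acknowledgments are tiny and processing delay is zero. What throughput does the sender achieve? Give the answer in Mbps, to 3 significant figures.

23.4 Mbps

t_tx = L/R = 2016/26000000 = 7.75385e-05 s.
t_prop = 783/180000000 = 4.35e-06 s; RTT = 8.7e-06 s.
Cycle = t_tx + RTT = 8.62385e-05 s.
Throughput = L / cycle = 2016 / 8.62385e-05 = 23.4 Mbps.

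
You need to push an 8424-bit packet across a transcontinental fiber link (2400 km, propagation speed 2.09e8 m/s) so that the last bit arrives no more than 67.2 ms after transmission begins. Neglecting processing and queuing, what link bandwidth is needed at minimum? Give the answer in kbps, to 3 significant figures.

Propagation delay = 2400000 / 209000000 = 11.4833 ms.
Transmission budget = 67.2 − 11.4833 = 55.7167 ms.
R ≥ L / t_tx = 8424 bits / 0.0557167 s = 151 kbps.

151 kbps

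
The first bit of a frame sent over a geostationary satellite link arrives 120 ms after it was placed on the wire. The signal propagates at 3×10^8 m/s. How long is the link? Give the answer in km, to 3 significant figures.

36000 km

d = s × t_prop = 300000000 × 0.12 = 36000 km.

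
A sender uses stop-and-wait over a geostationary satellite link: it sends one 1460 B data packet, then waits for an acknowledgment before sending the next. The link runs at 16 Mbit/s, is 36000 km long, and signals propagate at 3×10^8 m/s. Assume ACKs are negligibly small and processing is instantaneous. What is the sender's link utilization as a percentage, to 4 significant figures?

t_tx = L/R = 11680/16000000 = 0.00073 s.
t_prop = 36000000/300000000 = 0.12 s; RTT = 0.24 s.
Cycle = t_tx + RTT = 0.24073 s.
Utilization = t_tx / cycle = 0.00073/0.24073 = 0.3032 %.

0.3032 %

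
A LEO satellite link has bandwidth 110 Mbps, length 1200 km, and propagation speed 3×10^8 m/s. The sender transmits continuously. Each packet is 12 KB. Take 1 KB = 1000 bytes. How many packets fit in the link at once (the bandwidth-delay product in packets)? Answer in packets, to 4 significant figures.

4.583 packets

Propagation delay = 1200000 / 300000000 = 0.004 s.
BDP = R × t_prop = 110000000 × 0.004 = 440000 bits.
In packets of 96000 bits: 4.583 packets.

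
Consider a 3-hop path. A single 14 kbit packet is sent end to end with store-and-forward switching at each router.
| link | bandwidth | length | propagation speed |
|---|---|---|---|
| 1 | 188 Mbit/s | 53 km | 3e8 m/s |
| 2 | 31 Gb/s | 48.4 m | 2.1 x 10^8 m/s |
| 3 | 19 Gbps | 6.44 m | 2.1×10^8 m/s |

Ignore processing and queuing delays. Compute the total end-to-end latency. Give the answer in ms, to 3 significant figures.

0.253 ms

L = 14000 bits.
Transmission delays (L/R per hop): 0.0744681, 0.000451613, 0.000736842 ms; sum = 0.0756565 ms.
Propagation delays (d/s per hop): 0.176667, 0.000230476, 3.06667e-05 ms; sum = 0.176928 ms.
End-to-end = 0.253 ms.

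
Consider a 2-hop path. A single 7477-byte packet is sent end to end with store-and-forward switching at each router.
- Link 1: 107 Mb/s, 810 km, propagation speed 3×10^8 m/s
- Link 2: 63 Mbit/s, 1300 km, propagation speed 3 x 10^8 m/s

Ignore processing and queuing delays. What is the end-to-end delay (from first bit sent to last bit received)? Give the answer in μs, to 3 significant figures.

8540 μs

L = 7477 × 8 = 59816 bits.
Transmission delays (L/R per hop): 559.028, 949.46 μs; sum = 1508.49 μs.
Propagation delays (d/s per hop): 2700, 4333.33 μs; sum = 7033.33 μs.
End-to-end = 8540 μs.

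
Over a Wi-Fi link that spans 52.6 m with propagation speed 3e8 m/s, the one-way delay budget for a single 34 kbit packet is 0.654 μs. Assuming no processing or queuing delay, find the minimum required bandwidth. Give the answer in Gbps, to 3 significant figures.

Propagation delay = 52.6 / 300000000 = 0.175333 μs.
Transmission budget = 0.654 − 0.175333 = 0.478667 μs.
R ≥ L / t_tx = 34000 bits / 4.78667e-07 s = 71.0 Gbps.

71.0 Gbps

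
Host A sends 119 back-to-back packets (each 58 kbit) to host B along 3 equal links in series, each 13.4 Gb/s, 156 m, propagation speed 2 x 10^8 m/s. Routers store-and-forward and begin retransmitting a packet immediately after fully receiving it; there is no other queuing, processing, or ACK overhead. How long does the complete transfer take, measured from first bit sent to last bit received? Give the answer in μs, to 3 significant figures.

526 μs

Per-hop transmission t_tx = L/R = 58000/13400000000 = 4.32836 μs.
Per-hop propagation t_prop = 156/200000000 = 0.78 μs.
Pipeline fill: first packet needs 3·t_tx to clear all hops; remaining 118 packets each add one t_tx.
Total = (3+119-1)·t_tx + 3·t_prop = 121·4.32836 + 3·0.78 = 526 μs.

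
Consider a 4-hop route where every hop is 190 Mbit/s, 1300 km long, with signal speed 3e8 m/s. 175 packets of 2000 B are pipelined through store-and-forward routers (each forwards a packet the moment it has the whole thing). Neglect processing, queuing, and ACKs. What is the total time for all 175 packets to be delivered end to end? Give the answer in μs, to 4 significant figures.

Per-hop transmission t_tx = L/R = 16000/190000000 = 84.2105 μs.
Per-hop propagation t_prop = 1300000/300000000 = 4333.33 μs.
Pipeline fill: first packet needs 4·t_tx to clear all hops; remaining 174 packets each add one t_tx.
Total = (4+175-1)·t_tx + 4·t_prop = 178·84.2105 + 4·4333.33 = 32320 μs.

32320 μs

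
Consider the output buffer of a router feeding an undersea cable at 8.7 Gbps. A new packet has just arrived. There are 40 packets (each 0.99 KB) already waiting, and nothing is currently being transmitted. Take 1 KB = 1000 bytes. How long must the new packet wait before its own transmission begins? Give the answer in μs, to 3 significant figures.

36.4 μs

Each queued packet: L/R = 7920/8700000000 = 0.910345 μs.
40 queued → 36.4138 μs.
Queuing delay = 36.4 μs.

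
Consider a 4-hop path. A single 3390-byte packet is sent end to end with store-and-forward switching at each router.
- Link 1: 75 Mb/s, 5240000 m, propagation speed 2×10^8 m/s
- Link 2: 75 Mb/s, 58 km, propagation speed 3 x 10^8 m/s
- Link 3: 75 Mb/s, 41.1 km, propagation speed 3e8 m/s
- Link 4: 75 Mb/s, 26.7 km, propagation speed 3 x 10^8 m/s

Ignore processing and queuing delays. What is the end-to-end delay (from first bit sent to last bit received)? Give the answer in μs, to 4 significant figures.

28070 μs

L = 3390 × 8 = 27120 bits.
Transmission delay per hop = L/R = 27120/75000000 = 361.6 μs; 4 hops → 1446.4 μs.
Propagation delays (d/s per hop): 26200, 193.333, 137, 89 μs; sum = 26619.3 μs.
End-to-end = 28070 μs.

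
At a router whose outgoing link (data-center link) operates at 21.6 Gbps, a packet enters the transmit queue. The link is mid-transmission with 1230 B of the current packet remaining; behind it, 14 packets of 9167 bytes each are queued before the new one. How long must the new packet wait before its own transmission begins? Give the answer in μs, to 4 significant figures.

Each queued packet: L/R = 73336/21600000000 = 3.39519 μs.
14 queued → 47.5326 μs.
Plus remaining 9840 bits of current packet: 0.455556 μs.
Queuing delay = 47.99 μs.

47.99 μs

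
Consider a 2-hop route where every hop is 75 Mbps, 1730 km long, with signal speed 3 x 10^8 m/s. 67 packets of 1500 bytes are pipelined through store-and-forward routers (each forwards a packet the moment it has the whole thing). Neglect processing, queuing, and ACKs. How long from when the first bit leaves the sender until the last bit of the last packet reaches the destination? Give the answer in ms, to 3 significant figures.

Per-hop transmission t_tx = L/R = 12000/75000000 = 0.16 ms.
Per-hop propagation t_prop = 1730000/300000000 = 5.76667 ms.
Pipeline fill: first packet needs 2·t_tx to clear all hops; remaining 66 packets each add one t_tx.
Total = (2+67-1)·t_tx + 2·t_prop = 68·0.16 + 2·5.76667 = 22.4 ms.

22.4 ms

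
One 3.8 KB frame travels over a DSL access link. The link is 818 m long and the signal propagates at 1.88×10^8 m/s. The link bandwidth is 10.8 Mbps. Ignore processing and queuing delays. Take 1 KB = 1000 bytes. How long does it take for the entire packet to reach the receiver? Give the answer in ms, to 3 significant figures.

L = 30400 bits.
Transmission delay = L/R = 30400 / 10800000 = 2.81481 ms.
Propagation delay = d/s = 818 m / 188000000 m/s = 0.00435106 ms.
Total = 2.82 ms.

2.82 ms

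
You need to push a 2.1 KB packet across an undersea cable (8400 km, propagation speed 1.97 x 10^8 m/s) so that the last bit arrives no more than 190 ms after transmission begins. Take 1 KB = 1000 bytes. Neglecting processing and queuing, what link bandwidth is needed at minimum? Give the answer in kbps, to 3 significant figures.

114 kbps

L = 16800 bits.
Propagation delay = 8400000 / 197000000 = 42.6396 ms.
Transmission budget = 190 − 42.6396 = 147.36 ms.
R ≥ L / t_tx = 16800 bits / 0.14736 s = 114 kbps.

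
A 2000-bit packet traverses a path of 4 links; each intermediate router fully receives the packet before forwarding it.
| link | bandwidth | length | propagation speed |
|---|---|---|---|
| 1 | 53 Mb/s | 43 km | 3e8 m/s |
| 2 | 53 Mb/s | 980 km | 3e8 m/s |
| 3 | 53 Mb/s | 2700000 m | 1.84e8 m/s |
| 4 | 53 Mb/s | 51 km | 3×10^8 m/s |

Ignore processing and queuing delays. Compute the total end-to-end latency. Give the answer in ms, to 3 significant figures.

18.4 ms

Transmission delay per hop = L/R = 2000/53000000 = 0.0377358 ms; 4 hops → 0.150943 ms.
Propagation delays (d/s per hop): 0.143333, 3.26667, 14.6739, 0.17 ms; sum = 18.2539 ms.
End-to-end = 18.4 ms.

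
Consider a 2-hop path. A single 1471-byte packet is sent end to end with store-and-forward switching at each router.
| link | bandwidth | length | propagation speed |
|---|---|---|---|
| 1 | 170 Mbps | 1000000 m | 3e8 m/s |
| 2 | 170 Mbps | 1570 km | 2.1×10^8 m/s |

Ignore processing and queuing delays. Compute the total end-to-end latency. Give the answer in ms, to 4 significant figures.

10.95 ms

L = 1471 × 8 = 11768 bits.
Transmission delay per hop = L/R = 11768/170000000 = 0.0692235 ms; 2 hops → 0.138447 ms.
Propagation delays (d/s per hop): 3.33333, 7.47619 ms; sum = 10.8095 ms.
End-to-end = 10.95 ms.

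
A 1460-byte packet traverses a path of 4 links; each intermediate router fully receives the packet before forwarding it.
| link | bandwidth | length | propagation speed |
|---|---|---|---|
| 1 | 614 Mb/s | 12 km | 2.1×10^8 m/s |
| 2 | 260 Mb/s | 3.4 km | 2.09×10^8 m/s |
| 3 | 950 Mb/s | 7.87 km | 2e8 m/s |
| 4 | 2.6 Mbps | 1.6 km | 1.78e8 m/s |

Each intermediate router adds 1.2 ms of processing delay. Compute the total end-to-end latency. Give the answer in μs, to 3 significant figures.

8290 μs

L = 1460 × 8 = 11680 bits.
Transmission delays (L/R per hop): 19.0228, 44.9231, 12.2947, 4492.31 μs; sum = 4568.55 μs.
Propagation delays (d/s per hop): 57.1429, 16.2679, 39.35, 8.98876 μs; sum = 121.75 μs.
Processing at 3 router(s): 3 × 1.2 ms = 3600 μs.
End-to-end = 8290 μs.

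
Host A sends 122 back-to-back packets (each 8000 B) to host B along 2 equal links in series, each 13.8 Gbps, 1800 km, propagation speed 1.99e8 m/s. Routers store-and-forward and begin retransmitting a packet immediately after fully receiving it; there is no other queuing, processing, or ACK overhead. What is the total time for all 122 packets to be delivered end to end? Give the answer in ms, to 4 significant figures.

Per-hop transmission t_tx = L/R = 64000/13800000000 = 0.00463768 ms.
Per-hop propagation t_prop = 1800000/199000000 = 9.04523 ms.
Pipeline fill: first packet needs 2·t_tx to clear all hops; remaining 121 packets each add one t_tx.
Total = (2+122-1)·t_tx + 2·t_prop = 123·0.00463768 + 2·9.04523 = 18.66 ms.

18.66 ms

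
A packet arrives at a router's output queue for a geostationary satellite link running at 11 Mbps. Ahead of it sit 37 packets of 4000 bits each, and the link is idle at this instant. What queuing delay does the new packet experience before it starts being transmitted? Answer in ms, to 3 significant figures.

Each queued packet: L/R = 4000/11000000 = 0.363636 ms.
37 queued → 13.4545 ms.
Queuing delay = 13.5 ms.

13.5 ms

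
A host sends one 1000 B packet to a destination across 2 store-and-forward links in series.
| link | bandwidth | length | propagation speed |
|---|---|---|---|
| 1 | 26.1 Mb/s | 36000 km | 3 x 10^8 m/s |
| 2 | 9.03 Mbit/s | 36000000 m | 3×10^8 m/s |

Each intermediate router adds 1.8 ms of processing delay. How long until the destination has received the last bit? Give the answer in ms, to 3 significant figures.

L = 1000 × 8 = 8000 bits.
Transmission delays (L/R per hop): 0.306513, 0.885936 ms; sum = 1.19245 ms.
Propagation delays (d/s per hop): 120, 120 ms; sum = 240 ms.
Processing at 1 router(s): 1 × 1.8 ms = 1.8 ms.
End-to-end = 243 ms.

243 ms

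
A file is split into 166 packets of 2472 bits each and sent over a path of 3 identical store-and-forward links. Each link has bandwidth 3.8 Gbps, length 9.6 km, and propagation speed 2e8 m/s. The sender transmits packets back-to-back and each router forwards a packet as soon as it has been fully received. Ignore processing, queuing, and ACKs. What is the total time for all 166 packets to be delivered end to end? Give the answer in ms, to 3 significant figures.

0.253 ms

Per-hop transmission t_tx = L/R = 2472/3800000000 = 0.000650526 ms.
Per-hop propagation t_prop = 9600/200000000 = 0.048 ms.
Pipeline fill: first packet needs 3·t_tx to clear all hops; remaining 165 packets each add one t_tx.
Total = (3+166-1)·t_tx + 3·t_prop = 168·0.000650526 + 3·0.048 = 0.253 ms.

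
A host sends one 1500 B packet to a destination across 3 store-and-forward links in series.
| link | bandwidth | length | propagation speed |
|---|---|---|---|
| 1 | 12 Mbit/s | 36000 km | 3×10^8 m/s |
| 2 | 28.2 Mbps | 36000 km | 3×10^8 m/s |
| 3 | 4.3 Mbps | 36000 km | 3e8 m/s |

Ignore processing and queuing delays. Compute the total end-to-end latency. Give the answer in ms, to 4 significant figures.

364.2 ms

L = 1500 × 8 = 12000 bits.
Transmission delays (L/R per hop): 1, 0.425532, 2.7907 ms; sum = 4.21623 ms.
Propagation delays (d/s per hop): 120, 120, 120 ms; sum = 360 ms.
End-to-end = 364.2 ms.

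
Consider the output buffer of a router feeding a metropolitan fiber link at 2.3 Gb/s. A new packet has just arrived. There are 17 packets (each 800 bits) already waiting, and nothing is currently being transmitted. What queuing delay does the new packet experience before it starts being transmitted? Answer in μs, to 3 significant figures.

5.91 μs

Each queued packet: L/R = 800/2300000000 = 0.347826 μs.
17 queued → 5.91304 μs.
Queuing delay = 5.91 μs.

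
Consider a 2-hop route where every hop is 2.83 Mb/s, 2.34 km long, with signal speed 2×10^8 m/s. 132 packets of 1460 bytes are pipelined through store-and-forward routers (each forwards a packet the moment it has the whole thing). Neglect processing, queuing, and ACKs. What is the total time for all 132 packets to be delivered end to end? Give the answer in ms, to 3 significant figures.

549 ms

Per-hop transmission t_tx = L/R = 11680/2830000 = 4.12721 ms.
Per-hop propagation t_prop = 2340/200000000 = 0.0117 ms.
Pipeline fill: first packet needs 2·t_tx to clear all hops; remaining 131 packets each add one t_tx.
Total = (2+132-1)·t_tx + 2·t_prop = 133·4.12721 + 2·0.0117 = 549 ms.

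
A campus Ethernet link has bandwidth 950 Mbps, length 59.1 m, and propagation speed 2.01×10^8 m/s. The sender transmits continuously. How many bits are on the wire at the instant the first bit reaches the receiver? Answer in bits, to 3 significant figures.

Propagation delay = 59.1 / 2.01e+08 = 2.9403e-07 s.
BDP = R × t_prop = 950000000 × 2.9403e-07 = 279.328 bits.

279 bits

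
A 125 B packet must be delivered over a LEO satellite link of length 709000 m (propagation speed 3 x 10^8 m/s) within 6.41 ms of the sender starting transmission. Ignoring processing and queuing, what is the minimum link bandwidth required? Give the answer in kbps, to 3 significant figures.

L = 1000 bits.
Propagation delay = 709000 / 300000000 = 2.36333 ms.
Transmission budget = 6.41 − 2.36333 = 4.04667 ms.
R ≥ L / t_tx = 1000 bits / 0.00404667 s = 247 kbps.

247 kbps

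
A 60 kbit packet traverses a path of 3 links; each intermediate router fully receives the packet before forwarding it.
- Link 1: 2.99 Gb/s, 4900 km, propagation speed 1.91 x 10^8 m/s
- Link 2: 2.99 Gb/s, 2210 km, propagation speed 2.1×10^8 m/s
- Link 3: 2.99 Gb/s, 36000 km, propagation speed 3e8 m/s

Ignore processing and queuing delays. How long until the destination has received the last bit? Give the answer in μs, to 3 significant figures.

156000 μs

L = 60000 bits.
Transmission delay per hop = L/R = 60000/2990000000 = 20.0669 μs; 3 hops → 60.2007 μs.
Propagation delays (d/s per hop): 25654.5, 10523.8, 120000 μs; sum = 156178 μs.
End-to-end = 156000 μs.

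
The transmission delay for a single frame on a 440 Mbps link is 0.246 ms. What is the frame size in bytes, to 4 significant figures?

L = R × t_tx = 440000000 b/s × 0.000246 s = 108240 bits.
In bytes: 108240 / 8 = 13530 bytes.

13530 bytes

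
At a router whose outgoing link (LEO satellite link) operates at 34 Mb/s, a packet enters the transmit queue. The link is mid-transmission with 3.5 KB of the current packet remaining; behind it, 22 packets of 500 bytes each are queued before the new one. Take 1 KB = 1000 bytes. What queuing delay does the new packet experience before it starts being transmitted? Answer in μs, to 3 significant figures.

Each queued packet: L/R = 4000/34000000 = 117.647 μs.
22 queued → 2588.24 μs.
Plus remaining 28000 bits of current packet: 823.529 μs.
Queuing delay = 3410 μs.

3410 μs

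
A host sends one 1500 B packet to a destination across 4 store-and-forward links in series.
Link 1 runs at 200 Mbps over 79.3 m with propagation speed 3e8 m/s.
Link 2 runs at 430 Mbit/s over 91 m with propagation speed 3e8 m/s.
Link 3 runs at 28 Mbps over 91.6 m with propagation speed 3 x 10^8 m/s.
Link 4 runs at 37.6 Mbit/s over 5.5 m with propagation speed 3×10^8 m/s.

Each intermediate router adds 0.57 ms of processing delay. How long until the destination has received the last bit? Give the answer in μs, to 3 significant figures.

2550 μs

L = 1500 × 8 = 12000 bits.
Transmission delays (L/R per hop): 60, 27.907, 428.571, 319.149 μs; sum = 835.627 μs.
Propagation delays (d/s per hop): 0.264333, 0.303333, 0.305333, 0.0183333 μs; sum = 0.891333 μs.
Processing at 3 router(s): 3 × 0.57 ms = 1710 μs.
End-to-end = 2550 μs.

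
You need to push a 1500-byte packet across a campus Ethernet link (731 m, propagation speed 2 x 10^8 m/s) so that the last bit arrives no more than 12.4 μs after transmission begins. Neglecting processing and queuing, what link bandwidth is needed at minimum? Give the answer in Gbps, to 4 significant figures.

L = 12000 bits.
Propagation delay = 731 / 200000000 = 3.655 μs.
Transmission budget = 12.4 − 3.655 = 8.745 μs.
R ≥ L / t_tx = 12000 bits / 8.745e-06 s = 1.372 Gbps.

1.372 Gbps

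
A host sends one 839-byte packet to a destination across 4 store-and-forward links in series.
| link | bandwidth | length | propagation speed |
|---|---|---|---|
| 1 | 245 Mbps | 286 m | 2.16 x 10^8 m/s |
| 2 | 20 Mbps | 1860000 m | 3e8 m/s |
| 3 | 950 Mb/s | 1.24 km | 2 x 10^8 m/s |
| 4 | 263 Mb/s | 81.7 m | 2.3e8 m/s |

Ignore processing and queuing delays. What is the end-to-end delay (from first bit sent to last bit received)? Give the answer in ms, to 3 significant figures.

6.60 ms

L = 839 × 8 = 6712 bits.
Transmission delays (L/R per hop): 0.0273959, 0.3356, 0.00706526, 0.0255209 ms; sum = 0.395582 ms.
Propagation delays (d/s per hop): 0.00132407, 6.2, 0.0062, 0.000355217 ms; sum = 6.20788 ms.
End-to-end = 6.60 ms.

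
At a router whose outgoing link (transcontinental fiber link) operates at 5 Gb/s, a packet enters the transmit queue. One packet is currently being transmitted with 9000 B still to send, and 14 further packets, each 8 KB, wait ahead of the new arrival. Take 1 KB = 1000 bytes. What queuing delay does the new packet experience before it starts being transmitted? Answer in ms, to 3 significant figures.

0.194 ms

Each queued packet: L/R = 64000/5000000000 = 0.0128 ms.
14 queued → 0.1792 ms.
Plus remaining 72000 bits of current packet: 0.0144 ms.
Queuing delay = 0.194 ms.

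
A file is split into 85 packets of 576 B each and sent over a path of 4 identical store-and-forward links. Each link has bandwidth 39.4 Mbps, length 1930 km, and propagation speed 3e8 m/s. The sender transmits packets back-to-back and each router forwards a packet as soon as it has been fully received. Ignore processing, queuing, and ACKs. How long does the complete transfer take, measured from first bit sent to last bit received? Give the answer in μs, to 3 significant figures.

36000 μs

Per-hop transmission t_tx = L/R = 4608/39400000 = 116.954 μs.
Per-hop propagation t_prop = 1930000/300000000 = 6433.33 μs.
Pipeline fill: first packet needs 4·t_tx to clear all hops; remaining 84 packets each add one t_tx.
Total = (4+85-1)·t_tx + 4·t_prop = 88·116.954 + 4·6433.33 = 36000 μs.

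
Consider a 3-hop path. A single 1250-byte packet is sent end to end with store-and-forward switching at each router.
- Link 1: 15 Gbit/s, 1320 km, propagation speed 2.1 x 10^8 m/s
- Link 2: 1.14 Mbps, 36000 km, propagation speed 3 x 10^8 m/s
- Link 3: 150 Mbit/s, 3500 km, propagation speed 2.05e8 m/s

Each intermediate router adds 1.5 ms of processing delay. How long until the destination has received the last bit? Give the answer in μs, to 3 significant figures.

L = 1250 × 8 = 10000 bits.
Transmission delays (L/R per hop): 0.666667, 8771.93, 66.6667 μs; sum = 8839.26 μs.
Propagation delays (d/s per hop): 6285.71, 120000, 17073.2 μs; sum = 143359 μs.
Processing at 2 router(s): 2 × 1.5 ms = 3000 μs.
End-to-end = 155000 μs.

155000 μs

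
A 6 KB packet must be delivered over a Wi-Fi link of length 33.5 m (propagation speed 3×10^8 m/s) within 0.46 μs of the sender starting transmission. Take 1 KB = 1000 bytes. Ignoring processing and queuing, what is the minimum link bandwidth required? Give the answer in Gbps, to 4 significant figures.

L = 48000 bits.
Propagation delay = 33.5 / 300000000 = 0.111667 μs.
Transmission budget = 0.46 − 0.111667 = 0.348333 μs.
R ≥ L / t_tx = 48000 bits / 3.48333e-07 s = 137.8 Gbps.

137.8 Gbps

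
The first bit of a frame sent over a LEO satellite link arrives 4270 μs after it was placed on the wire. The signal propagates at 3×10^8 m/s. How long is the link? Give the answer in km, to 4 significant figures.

d = s × t_prop = 300000000 × 0.00427 = 1281 km.

1281 km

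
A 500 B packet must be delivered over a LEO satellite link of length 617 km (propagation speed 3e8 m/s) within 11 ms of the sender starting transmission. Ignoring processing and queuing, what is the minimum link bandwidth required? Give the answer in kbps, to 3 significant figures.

L = 4000 bits.
Propagation delay = 617000 / 300000000 = 2.05667 ms.
Transmission budget = 11 − 2.05667 = 8.94333 ms.
R ≥ L / t_tx = 4000 bits / 0.00894333 s = 447 kbps.

447 kbps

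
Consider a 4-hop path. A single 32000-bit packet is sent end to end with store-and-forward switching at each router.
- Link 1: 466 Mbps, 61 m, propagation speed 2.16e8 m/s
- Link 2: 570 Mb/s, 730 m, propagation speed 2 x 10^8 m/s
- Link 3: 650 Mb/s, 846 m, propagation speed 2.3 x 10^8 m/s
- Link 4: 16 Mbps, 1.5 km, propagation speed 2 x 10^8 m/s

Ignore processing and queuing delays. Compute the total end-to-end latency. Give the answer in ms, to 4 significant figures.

2.189 ms

Transmission delays (L/R per hop): 0.0686695, 0.0561404, 0.0492308, 2 ms; sum = 2.17404 ms.
Propagation delays (d/s per hop): 0.000282407, 0.00365, 0.00367826, 0.0075 ms; sum = 0.0151107 ms.
End-to-end = 2.189 ms.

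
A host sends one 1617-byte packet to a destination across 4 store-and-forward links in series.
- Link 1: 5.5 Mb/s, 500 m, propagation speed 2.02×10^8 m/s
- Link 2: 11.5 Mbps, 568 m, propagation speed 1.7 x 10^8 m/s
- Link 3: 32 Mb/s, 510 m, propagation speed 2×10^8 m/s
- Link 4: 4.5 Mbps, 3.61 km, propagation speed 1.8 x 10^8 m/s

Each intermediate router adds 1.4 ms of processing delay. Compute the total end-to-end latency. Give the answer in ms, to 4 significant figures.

10.98 ms

L = 1617 × 8 = 12936 bits.
Transmission delays (L/R per hop): 2.352, 1.12487, 0.40425, 2.87467 ms; sum = 6.75579 ms.
Propagation delays (d/s per hop): 0.00247525, 0.00334118, 0.00255, 0.0200556 ms; sum = 0.028422 ms.
Processing at 3 router(s): 3 × 1.4 ms = 4.2 ms.
End-to-end = 10.98 ms.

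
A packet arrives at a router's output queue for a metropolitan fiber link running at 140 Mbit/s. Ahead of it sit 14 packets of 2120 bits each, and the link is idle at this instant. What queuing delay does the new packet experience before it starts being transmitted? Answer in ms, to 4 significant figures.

0.2120 ms

Each queued packet: L/R = 2120/140000000 = 0.0151429 ms.
14 queued → 0.212 ms.
Queuing delay = 0.2120 ms.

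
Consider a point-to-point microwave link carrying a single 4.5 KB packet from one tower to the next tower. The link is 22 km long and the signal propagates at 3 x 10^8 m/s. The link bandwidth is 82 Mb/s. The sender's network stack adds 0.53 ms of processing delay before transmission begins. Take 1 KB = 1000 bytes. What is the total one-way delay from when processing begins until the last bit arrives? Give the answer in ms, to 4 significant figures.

L = 36000 bits.
Transmission delay = L/R = 36000 / 82000000 = 0.439024 ms.
Propagation delay = d/s = 22000 m / 300000000 m/s = 0.0733333 ms.
Plus processing delay 0.53 ms = 0.53 ms.
Total = 1.042 ms.

1.042 ms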